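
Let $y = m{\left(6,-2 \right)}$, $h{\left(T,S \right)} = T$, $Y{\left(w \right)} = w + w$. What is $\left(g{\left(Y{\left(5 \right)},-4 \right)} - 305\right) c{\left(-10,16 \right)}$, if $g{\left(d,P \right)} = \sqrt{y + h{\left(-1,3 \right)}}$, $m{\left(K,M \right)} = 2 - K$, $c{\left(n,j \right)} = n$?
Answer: $3050 - 10 i \sqrt{5} \approx 3050.0 - 22.361 i$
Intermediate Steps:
$Y{\left(w \right)} = 2 w$
$y = -4$ ($y = 2 - 6 = -4$)
$g{\left(d,P \right)} = i \sqrt{5}$ ($g{\left(d,P \right)} = \sqrt{-4 - 1} = \sqrt{-5} = i \sqrt{5}$)
$\left(g{\left(Y{\left(5 \right)},-4 \right)} - 305\right) c{\left(-10,16 \right)} = \left(i \sqrt{5} - 305\right) \left(-10\right) = \left(-305 + i \sqrt{5}\right) \left(-10\right) = 3050 - 10 i \sqrt{5}$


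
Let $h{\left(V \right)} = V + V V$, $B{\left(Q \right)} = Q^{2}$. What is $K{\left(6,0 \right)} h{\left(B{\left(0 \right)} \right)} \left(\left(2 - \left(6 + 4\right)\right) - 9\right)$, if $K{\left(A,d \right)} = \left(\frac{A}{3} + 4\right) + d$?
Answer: $0$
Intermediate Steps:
$h{\left(V \right)} = V + V^{2}$
$K{\left(A,d \right)} = 4 + d + \frac{A}{3}$ ($K{\left(A,d \right)} = \left(A \frac{1}{3} + 4\right) + d = \left(\frac{A}{3} + 4\right) + d = \left(4 + \frac{A}{3}\right) + d = 4 + d + \frac{A}{3}$)
$K{\left(6,0 \right)} h{\left(B{\left(0 \right)} \right)} \left(\left(2 - \left(6 + 4\right)\right) - 9\right) = \left(4 + 0 + \frac{1}{3} \cdot 6\right) 0^{2} \left(1 + 0^{2}\right) \left(\left(2 - \left(6 + 4\right)\right) - 9\right) = \left(4 + 0 + 2\right) 0 \left(1 + 0\right) \left(\left(2 - 10\right) - 9\right) = 6 \cdot 0 \cdot 1 \left(\left(2 - 10\right) - 9\right) = 6 \cdot 0 \left(-8 - 9\right) = 0 \left(-17\right) = 0$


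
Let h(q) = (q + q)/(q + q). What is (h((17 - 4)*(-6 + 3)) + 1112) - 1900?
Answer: -787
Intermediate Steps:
h(q) = 1 (h(q) = (2*q)/((2*q)) = (2*q)*(1/(2*q)) = 1)
(h((17 - 4)*(-6 + 3)) + 1112) - 1900 = (1 + 1112) - 1900 = 1113 - 1900 = -787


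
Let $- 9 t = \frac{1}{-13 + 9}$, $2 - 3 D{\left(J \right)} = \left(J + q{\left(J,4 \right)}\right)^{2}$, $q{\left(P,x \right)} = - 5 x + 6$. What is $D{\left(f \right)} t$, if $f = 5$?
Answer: $- \frac{79}{108} \approx -0.73148$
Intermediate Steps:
$q{\left(P,x \right)} = 6 - 5 x$
$D{\left(J \right)} = \frac{2}{3} - \frac{\left(-14 + J\right)^{2}}{3}$ ($D{\left(J \right)} = \frac{2}{3} - \frac{\left(J + \left(6 - 20\right)\right)^{2}}{3} = \frac{2}{3} - \frac{\left(J - 14\right)^{2}}{3} = \frac{2}{3} - \frac{\left(-14 + J\right)^{2}}{3}$)
$t = \frac{1}{36}$ ($t = - \frac{1}{9 \left(-13 + 9\right)} = - \frac{1}{9 \left(-4\right)} = \left(- \frac{1}{9}\right) \left(- \frac{1}{4}\right) = \frac{1}{36} \approx 0.027778$)
$D{\left(f \right)} t = \left(\frac{2}{3} - \frac{\left(-14 + 5\right)^{2}}{3}\right) \frac{1}{36} = \left(\frac{2}{3} - \frac{\left(-9\right)^{2}}{3}\right) \frac{1}{36} = \left(\frac{2}{3} - 27\right) \frac{1}{36} = \left(- \frac{79}{3}\right) \frac{1}{36} = - \frac{79}{108}$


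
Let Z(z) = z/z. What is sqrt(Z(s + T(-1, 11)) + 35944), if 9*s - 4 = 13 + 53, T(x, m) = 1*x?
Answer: sqrt(35945) ≈ 189.59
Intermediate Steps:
T(x, m) = x
s = 70/9 (s = 4/9 + (13 + 53)/9 = 4/9 + (1/9)*66 = 4/9 + 22/3 = 70/9 ≈ 7.7778)
Z(z) = 1
sqrt(Z(s + T(-1, 11)) + 35944) = sqrt(1 + 35944) = sqrt(35945)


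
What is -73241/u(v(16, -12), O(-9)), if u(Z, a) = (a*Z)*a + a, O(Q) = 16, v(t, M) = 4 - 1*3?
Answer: -73241/272 ≈ -269.27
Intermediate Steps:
v(t, M) = 1 (v(t, M) = 4 - 3 = 1)
u(Z, a) = a + Z*a² (u(Z, a) = (Z*a)*a + a = Z*a² + a = a + Z*a²)
-73241/u(v(16, -12), O(-9)) = -73241*1/(16*(1 + 1*16)) = -73241*1/(16*(1 + 16)) = -73241/(16*17) = -73241/272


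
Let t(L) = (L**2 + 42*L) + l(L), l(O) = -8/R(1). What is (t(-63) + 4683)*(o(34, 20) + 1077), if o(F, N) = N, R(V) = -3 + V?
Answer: 6592970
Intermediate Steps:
l(O) = 4 (l(O) = -8/(-3 + 1) = -8/(-2) = -8*(-1/2) = 4)
t(L) = 4 + L**2 + 42*L (t(L) = (L**2 + 42*L) + 4 = 4 + L**2 + 42*L)
(t(-63) + 4683)*(o(34, 20) + 1077) = ((4 + (-63)**2 + 42*(-63)) + 4683)*(20 + 1077) = ((4 + 3969 - 2646) + 4683)*1097 = (1327 + 4683)*1097 = 6010*1097 = 6592970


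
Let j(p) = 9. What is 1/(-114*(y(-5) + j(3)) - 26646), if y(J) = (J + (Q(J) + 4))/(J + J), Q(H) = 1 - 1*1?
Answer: -5/138417 ≈ -3.6123e-5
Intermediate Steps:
Q(H) = 0 (Q(H) = 1 - 1 = 0)
y(J) = (4 + J)/(2*J) (y(J) = (J + (0 + 4))/(J + J) = (J + 4)/((2*J)) = (4 + J)*(1/(2*J)) = (4 + J)/(2*J))
1/(-114*(y(-5) + j(3)) - 26646) = 1/(-114*((½)*(4 - 5)/(-5) + 9) - 26646) = 1/(-114*((½)*(-⅕)*(-1) + 9) - 26646) = 1/(-114*(⅒ + 9) - 26646) = 1/(-114*91/10 - 26646) = 1/(-5187/5 - 26646) = 1/(-138417/5) = -5/138417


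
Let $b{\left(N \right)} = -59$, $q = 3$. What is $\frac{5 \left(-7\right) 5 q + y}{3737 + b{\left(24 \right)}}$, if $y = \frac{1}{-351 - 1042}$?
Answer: $- \frac{365663}{2561727} \approx -0.14274$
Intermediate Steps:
$y = - \frac{1}{1393}$ ($y = \frac{1}{-1393} = - \frac{1}{1393} \approx -0.00071787$)
$\frac{5 \left(-7\right) 5 q + y}{3737 + b{\left(24 \right)}} = \frac{5 \left(-7\right) 5 \cdot 3 - \frac{1}{1393}}{3737 - 59} = \frac{5 \left(\left(-35\right) 3\right) - \frac{1}{1393}}{3678} = \left(5 \left(-105\right) - \frac{1}{1393}\right) \frac{1}{3678} = \left(-525 - \frac{1}{1393}\right) \frac{1}{3678} = \left(- \frac{731326}{1393}\right) \frac{1}{3678} = - \frac{365663}{2561727}$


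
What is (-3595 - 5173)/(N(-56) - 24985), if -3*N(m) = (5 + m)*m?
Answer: 8768/25937 ≈ 0.33805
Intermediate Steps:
N(m) = -m*(5 + m)/3 (N(m) = -(5 + m)*m/3 = -m*(5 + m)/3)
(-3595 - 5173)/(N(-56) - 24985) = (-3595 - 5173)/(-1/3*(-56)*(5 - 56) - 24985) = -8768/(-1/3*(-56)*(-51) - 24985) = -8768/(-952 - 24985) = -8768/(-25937) = -8768*(-1/25937) = 8768/25937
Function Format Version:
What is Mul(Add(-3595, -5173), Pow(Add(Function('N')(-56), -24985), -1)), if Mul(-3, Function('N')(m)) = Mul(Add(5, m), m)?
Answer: Rational(8768, 25937) ≈ 0.33805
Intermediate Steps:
Function('N')(m) = Mul(Rational(-1, 3), m, Add(5, m)) (Function('N')(m) = Mul(Rational(-1, 3), Mul(Add(5, m), m)) = Mul(Rational(-1, 3), Mul(m, Add(5, m))) = Mul(Rational(-1, 3), m, Add(5, m)))
Mul(Add(-3595, -5173), Pow(Add(Function('N')(-56), -24985), -1)) = Mul(Add(-3595, -5173), Pow(Add(Mul(Rational(-1, 3), -56, Add(5, -56)), -24985), -1)) = Mul(-8768, Pow(Add(Mul(Rational(-1, 3), -56, -51), -24985), -1)) = Mul(-8768, Pow(Add(-952, -24985), -1)) = Mul(-8768, Pow(-25937, -1)) = Mul(-8768, Rational(-1, 25937)) = Rational(8768, 25937)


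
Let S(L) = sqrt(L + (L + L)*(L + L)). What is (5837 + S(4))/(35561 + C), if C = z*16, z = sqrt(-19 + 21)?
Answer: (5837 + 2*sqrt(17))/(35561 + 16*sqrt(2)) ≈ 0.16427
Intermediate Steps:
z = sqrt(2) ≈ 1.4142
S(L) = sqrt(L + 4*L**2) (S(L) = sqrt(L + (2*L)*(2*L)) = sqrt(L + 4*L**2))
C = 16*sqrt(2) (C = sqrt(2)*16 = 16*sqrt(2) ≈ 22.627)
(5837 + S(4))/(35561 + C) = (5837 + sqrt(4*(1 + 4*4)))/(35561 + 16*sqrt(2)) = (5837 + sqrt(4*(1 + 16)))/(35561 + 16*sqrt(2)) = (5837 + sqrt(4*17))/(35561 + 16*sqrt(2)) = (5837 + sqrt(68))/(35561 + 16*sqrt(2)) = (5837 + 2*sqrt(17))/(35561 + 16*sqrt(2))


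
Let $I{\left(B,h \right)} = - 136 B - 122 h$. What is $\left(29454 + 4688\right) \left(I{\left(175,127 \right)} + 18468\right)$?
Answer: $-711041292$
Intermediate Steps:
$\left(29454 + 4688\right) \left(I{\left(175,127 \right)} + 18468\right) = \left(29454 + 4688\right) \left(\left(\left(-136\right) 175 - 15494\right) + 18468\right) = 34142 \left(\left(-23800 - 15494\right) + 18468\right) = 34142 \left(-39294 + 18468\right) = 34142 \left(-20826\right) = -711041292$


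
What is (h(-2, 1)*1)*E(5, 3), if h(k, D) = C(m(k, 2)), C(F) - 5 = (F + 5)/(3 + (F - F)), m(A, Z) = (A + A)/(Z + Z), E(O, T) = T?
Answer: 19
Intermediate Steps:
m(A, Z) = A/Z (m(A, Z) = (2*A)/((2*Z)) = (2*A)*(1/(2*Z)) = A/Z)
C(F) = 20/3 + F/3 (C(F) = 5 + (F + 5)/(3 + (F - F)) = 5 + (5 + F)/(3 + 0) = 5 + (5 + F)/3 = 5 + (5 + F)*(⅓) = 5 + (5/3 + F/3) = 20/3 + F/3)
h(k, D) = 20/3 + k/6 (h(k, D) = 20/3 + (k/2)/3 = 20/3 + k/6)
(h(-2, 1)*1)*E(5, 3) = ((20/3 + (⅙)*(-2))*1)*3 = ((20/3 - ⅓)*1)*3 = ((19/3)*1)*3 = (19/3)*3 = 19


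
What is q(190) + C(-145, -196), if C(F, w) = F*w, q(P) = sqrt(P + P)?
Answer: 28420 + 2*sqrt(95) ≈ 28440.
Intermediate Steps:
q(P) = sqrt(2)*sqrt(P) (q(P) = sqrt(2*P) = sqrt(2)*sqrt(P))
q(190) + C(-145, -196) = sqrt(2)*sqrt(190) - 145*(-196) = 2*sqrt(95) + 28420 = 28420 + 2*sqrt(95)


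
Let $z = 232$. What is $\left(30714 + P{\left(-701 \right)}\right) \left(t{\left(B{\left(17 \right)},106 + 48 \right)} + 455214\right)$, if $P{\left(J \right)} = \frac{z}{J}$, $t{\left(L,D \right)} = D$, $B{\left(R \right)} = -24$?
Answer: $\frac{9804201453776}{701} \approx 1.3986 \cdot 10^{10}$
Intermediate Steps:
$P{\left(J \right)} = \frac{232}{J}$
$\left(30714 + P{\left(-701 \right)}\right) \left(t{\left(B{\left(17 \right)},106 + 48 \right)} + 455214\right) = \left(30714 + \frac{232}{-701}\right) \left(\left(106 + 48\right) + 455214\right) = \left(30714 + 232 \left(- \frac{1}{701}\right)\right) \left(154 + 455214\right) = \left(30714 - \frac{232}{701}\right) 455368 = \frac{21530282}{701} \cdot 455368 = \frac{9804201453776}{701}$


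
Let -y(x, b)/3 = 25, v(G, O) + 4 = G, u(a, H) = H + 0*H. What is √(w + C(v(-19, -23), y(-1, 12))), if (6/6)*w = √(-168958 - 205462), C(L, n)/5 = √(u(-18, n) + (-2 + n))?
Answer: √2*√I*√(√93605 + 5*√38) ≈ 18.351 + 18.351*I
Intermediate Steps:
u(a, H) = H (u(a, H) = H + 0 = H)
v(G, O) = -4 + G
y(x, b) = -75 (y(x, b) = -3*25 = -75)
C(L, n) = 5*√(-2 + 2*n) (C(L, n) = 5*√(n + (-2 + n)) = 5*√(-2 + 2*n))
w = 2*I*√93605 (w = √(-168958 - 205462) = √(-374420) = 2*I*√93605 ≈ 611.9*I)
√(w + C(v(-19, -23), y(-1, 12))) = √(2*I*√93605 + 5*√(-2 + 2*(-75))) = √(2*I*√93605 + 5*√(-2 - 150)) = √(2*I*√93605 + 5*√(-152)) = √(2*I*√93605 + 5*(2*I*√38)) = √(2*I*√93605 + 10*I*√38)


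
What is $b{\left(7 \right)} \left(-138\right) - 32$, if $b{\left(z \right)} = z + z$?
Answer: $-1964$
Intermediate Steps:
$b{\left(z \right)} = 2 z$
$b{\left(7 \right)} \left(-138\right) - 32 = 2 \cdot 7 \left(-138\right) - 32 = 14 \left(-138\right) - 32 = -1932 - 32 = -1964$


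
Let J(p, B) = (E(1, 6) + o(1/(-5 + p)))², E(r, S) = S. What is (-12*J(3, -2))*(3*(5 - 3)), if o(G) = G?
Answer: -2178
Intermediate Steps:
J(p, B) = (6 + 1/(-5 + p))²
(-12*J(3, -2))*(3*(5 - 3)) = (-12*(-29 + 6*3)²/(-5 + 3)²)*(3*(5 - 3)) = (-12*(-29 + 18)²/(-2)²)*(3*2) = -12*(-11)²/4*6 = -1452/4*6 = -12*121/4*6 = -363*6 = -2178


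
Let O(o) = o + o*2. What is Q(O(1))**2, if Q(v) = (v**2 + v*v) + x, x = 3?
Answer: 441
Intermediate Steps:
O(o) = 3*o (O(o) = o + 2*o = 3*o)
Q(v) = 3 + 2*v**2 (Q(v) = (v**2 + v*v) + 3 = (v**2 + v**2) + 3 = 2*v**2 + 3 = 3 + 2*v**2)
Q(O(1))**2 = (3 + 2*(3*1)**2)**2 = (3 + 2*3**2)**2 = (3 + 2*9)**2 = (3 + 18)**2 = 21**2 = 441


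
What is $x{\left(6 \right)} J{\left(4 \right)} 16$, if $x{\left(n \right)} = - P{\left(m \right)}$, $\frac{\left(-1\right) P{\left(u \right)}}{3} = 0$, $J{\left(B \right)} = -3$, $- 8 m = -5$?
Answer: $0$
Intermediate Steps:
$m = \frac{5}{8}$ ($m = \left(- \frac{1}{8}\right) \left(-5\right) = \frac{5}{8} \approx 0.625$)
$P{\left(u \right)} = 0$ ($P{\left(u \right)} = \left(-3\right) 0 = 0$)
$x{\left(n \right)} = 0$ ($x{\left(n \right)} = \left(-1\right) 0 = 0$)
$x{\left(6 \right)} J{\left(4 \right)} 16 = 0 \left(-3\right) 16 = 0 \cdot 16 = 0$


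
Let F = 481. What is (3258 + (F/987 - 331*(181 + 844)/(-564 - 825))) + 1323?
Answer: 2205274139/456981 ≈ 4825.7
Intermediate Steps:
(3258 + (F/987 - 331*(181 + 844)/(-564 - 825))) + 1323 = (3258 + (481/987 - 331*(181 + 844)/(-564 - 825))) + 1323 = (3258 + (481*(1/987) - 331/((-1389/1025)))) + 1323 = (3258 + (481/987 - 331/((-1389*1/1025)))) + 1323 = (3258 + (481/987 - 331/(-1389/1025))) + 1323 = (3258 + (481/987 - 331*(-1025/1389))) + 1323 = (3258 + (481/987 + 339275/1389)) + 1323 = (3258 + 111844178/456981) + 1323 = 1600688276/456981 + 1323 = 2205274139/456981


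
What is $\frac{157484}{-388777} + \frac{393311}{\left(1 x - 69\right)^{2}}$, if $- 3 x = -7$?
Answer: $\frac{1369893075823}{15551080000} \approx 88.09$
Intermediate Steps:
$x = \frac{7}{3}$ ($x = \left(- \frac{1}{3}\right) \left(-7\right) = \frac{7}{3} \approx 2.3333$)
$\frac{157484}{-388777} + \frac{393311}{\left(1 x - 69\right)^{2}} = \frac{157484}{-388777} + \frac{393311}{\left(1 \cdot \frac{7}{3} - 69\right)^{2}} = 157484 \left(- \frac{1}{388777}\right) + \frac{393311}{\left(\frac{7}{3} - 69\right)^{2}} = - \frac{157484}{388777} + \frac{393311}{\left(- \frac{200}{3}\right)^{2}} = - \frac{157484}{388777} + \frac{393311}{\frac{40000}{9}} = - \frac{157484}{388777} + 393311 \cdot \frac{9}{40000} = - \frac{157484}{388777} + \frac{3539799}{40000} = \frac{1369893075823}{15551080000}$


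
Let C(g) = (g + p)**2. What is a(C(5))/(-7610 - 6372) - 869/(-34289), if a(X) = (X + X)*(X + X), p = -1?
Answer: -11480789/239714399 ≈ -0.047894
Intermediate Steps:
C(g) = (-1 + g)**2 (C(g) = (g - 1)**2 = (-1 + g)**2)
a(X) = 4*X**2 (a(X) = (2*X)*(2*X) = 4*X**2)
a(C(5))/(-7610 - 6372) - 869/(-34289) = (4*((-1 + 5)**2)**2)/(-7610 - 6372) - 869/(-34289) = (4*(4**2)**2)/(-13982) - 869*(-1/34289) = (4*16**2)*(-1/13982) + 869/34289 = (4*256)*(-1/13982) + 869/34289 = 1024*(-1/13982) + 869/34289 = -512/6991 + 869/34289 = -11480789/239714399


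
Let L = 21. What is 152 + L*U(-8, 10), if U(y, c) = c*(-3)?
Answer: -478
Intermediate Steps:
U(y, c) = -3*c
152 + L*U(-8, 10) = 152 + 21*(-3*10) = 152 + 21*(-30) = 152 - 630 = -478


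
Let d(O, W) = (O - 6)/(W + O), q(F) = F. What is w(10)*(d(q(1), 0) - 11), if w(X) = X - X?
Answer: 0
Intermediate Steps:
w(X) = 0
d(O, W) = (-6 + O)/(O + W)
w(10)*(d(q(1), 0) - 11) = 0*((-6 + 1)/(1 + 0) - 11) = 0*(-5/1 - 11) = 0*(1*(-5) - 11) = 0*(-5 - 11) = 0*(-16) = 0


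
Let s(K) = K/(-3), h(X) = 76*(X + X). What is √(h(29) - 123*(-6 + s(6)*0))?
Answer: √5146 ≈ 71.736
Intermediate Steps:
h(X) = 152*X (h(X) = 76*(2*X) = 152*X)
s(K) = -K/3 (s(K) = K*(-⅓) = -K/3)
√(h(29) - 123*(-6 + s(6)*0)) = √(152*29 - 123*(-6 - ⅓*6*0)) = √(4408 - 123*(-6 - 2*0)) = √(4408 - 123*(-6 + 0)) = √(4408 - 123*(-6)) = √(4408 + 738) = √5146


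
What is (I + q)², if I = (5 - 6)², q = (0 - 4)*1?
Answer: 9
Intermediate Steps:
q = -4 (q = -4*1 = -4)
I = 1 (I = (-1)² = 1)
(I + q)² = (1 - 4)² = (-3)² = 9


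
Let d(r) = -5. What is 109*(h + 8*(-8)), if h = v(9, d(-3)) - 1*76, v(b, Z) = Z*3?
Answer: -16895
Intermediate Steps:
v(b, Z) = 3*Z
h = -91 (h = 3*(-5) - 1*76 = -15 - 76 = -91)
109*(h + 8*(-8)) = 109*(-91 + 8*(-8)) = 109*(-91 - 64) = 109*(-155) = -16895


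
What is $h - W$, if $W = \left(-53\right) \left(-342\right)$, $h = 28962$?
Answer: $10836$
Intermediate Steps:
$W = 18126$
$h - W = 28962 - 18126 = 10836$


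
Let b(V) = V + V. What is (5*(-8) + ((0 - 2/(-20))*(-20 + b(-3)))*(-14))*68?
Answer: -1224/5 ≈ -244.80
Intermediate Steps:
b(V) = 2*V
(5*(-8) + ((0 - 2/(-20))*(-20 + b(-3)))*(-14))*68 = (5*(-8) + ((0 - 2/(-20))*(-20 + 2*(-3)))*(-14))*68 = (-40 + ((0 - 2*(-1/20))*(-20 - 6))*(-14))*68 = (-40 + ((0 + 1/10)*(-26))*(-14))*68 = (-40 + ((1/10)*(-26))*(-14))*68 = (-40 - 13/5*(-14))*68 = (-40 + 182/5)*68 = -18/5*68 = -1224/5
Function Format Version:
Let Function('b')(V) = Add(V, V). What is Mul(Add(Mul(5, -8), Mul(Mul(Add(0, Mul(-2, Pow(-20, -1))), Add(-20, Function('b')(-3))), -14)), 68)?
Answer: Rational(-1224, 5) ≈ -244.80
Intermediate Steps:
Function('b')(V) = Mul(2, V)
Mul(Add(Mul(5, -8), Mul(Mul(Add(0, Mul(-2, Pow(-20, -1))), Add(-20, Function('b')(-3))), -14)), 68) = Mul(Add(Mul(5, -8), Mul(Mul(Add(0, Mul(-2, Pow(-20, -1))), Add(-20, Mul(2, -3))), -14)), 68) = Mul(Add(-40, Mul(Mul(Add(0, Mul(-2, Rational(-1, 20))), Add(-20, -6)), -14)), 68) = Mul(Add(-40, Mul(Mul(Add(0, Rational(1, 10)), -26), -14)), 68) = Mul(Add(-40, Mul(Mul(Rational(1, 10), -26), -14)), 68) = Mul(Add(-40, Mul(Rational(-13, 5), -14)), 68) = Mul(Add(-40, Rational(182, 5)), 68) = Mul(Rational(-18, 5), 68) = Rational(-1224, 5)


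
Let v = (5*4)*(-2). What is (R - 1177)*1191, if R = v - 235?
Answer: -1729332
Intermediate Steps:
v = -40 (v = 20*(-2) = -40)
R = -275 (R = -40 - 235 = -275)
(R - 1177)*1191 = (-275 - 1177)*1191 = -1452*1191 = -1729332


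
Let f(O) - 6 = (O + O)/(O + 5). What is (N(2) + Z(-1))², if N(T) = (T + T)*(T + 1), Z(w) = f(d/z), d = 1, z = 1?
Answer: 3025/9 ≈ 336.11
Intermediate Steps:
f(O) = 6 + 2*O/(5 + O) (f(O) = 6 + (O + O)/(O + 5) = 6 + (2*O)/(5 + O) = 6 + 2*O/(5 + O))
Z(w) = 19/3 (Z(w) = 2*(15 + 4*(1/1))/(5 + 1/1) = 2*(15 + 4*(1*1))/(5 + 1*1) = 2*(15 + 4*1)/(5 + 1) = 2*(15 + 4)/6 = 2*(⅙)*19 = 19/3)
N(T) = 2*T*(1 + T) (N(T) = (2*T)*(1 + T) = 2*T*(1 + T))
(N(2) + Z(-1))² = (2*2*(1 + 2) + 19/3)² = (2*2*3 + 19/3)² = (12 + 19/3)² = (55/3)² = 3025/9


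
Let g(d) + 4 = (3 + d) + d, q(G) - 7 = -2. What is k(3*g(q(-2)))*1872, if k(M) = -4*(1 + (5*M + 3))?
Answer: -1040832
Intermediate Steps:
q(G) = 5 (q(G) = 7 - 2 = 5)
g(d) = -1 + 2*d (g(d) = -4 + ((3 + d) + d) = -4 + (3 + 2*d) = -1 + 2*d)
k(M) = -16 - 20*M (k(M) = -4*(1 + (3 + 5*M)) = -4*(4 + 5*M) = -16 - 20*M)
k(3*g(q(-2)))*1872 = (-16 - 60*(-1 + 2*5))*1872 = (-16 - 60*(-1 + 10))*1872 = (-16 - 60*9)*1872 = (-16 - 20*27)*1872 = (-16 - 540)*1872 = -556*1872 = -1040832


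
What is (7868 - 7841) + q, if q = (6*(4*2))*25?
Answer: 1227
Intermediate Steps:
q = 1200 (q = (6*8)*25 = 48*25 = 1200)
(7868 - 7841) + q = (7868 - 7841) + 1200 = 27 + 1200 = 1227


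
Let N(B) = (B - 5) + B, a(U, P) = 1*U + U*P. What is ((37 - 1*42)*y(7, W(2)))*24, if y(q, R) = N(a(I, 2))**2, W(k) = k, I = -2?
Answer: -34680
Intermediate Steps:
a(U, P) = U + P*U
N(B) = -5 + 2*B (N(B) = (-5 + B) + B = -5 + 2*B)
y(q, R) = 289 (y(q, R) = (-5 + 2*(-2*(1 + 2)))**2 = (-5 + 2*(-2*3))**2 = (-5 + 2*(-6))**2 = (-5 - 12)**2 = (-17)**2 = 289)
((37 - 1*42)*y(7, W(2)))*24 = ((37 - 1*42)*289)*24 = ((37 - 42)*289)*24 = -5*289*24 = -1445*24 = -34680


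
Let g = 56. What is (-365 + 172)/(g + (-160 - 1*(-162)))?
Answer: -193/58 ≈ -3.3276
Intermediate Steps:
(-365 + 172)/(g + (-160 - 1*(-162))) = (-365 + 172)/(56 + (-160 - 1*(-162))) = -193/(56 + (-160 + 162)) = -193/(56 + 2) = -193/58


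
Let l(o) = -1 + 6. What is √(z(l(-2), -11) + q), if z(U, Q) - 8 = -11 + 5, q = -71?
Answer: I*√69 ≈ 8.3066*I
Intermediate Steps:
l(o) = 5
z(U, Q) = 2 (z(U, Q) = 8 + (-11 + 5) = 8 - 6 = 2)
√(z(l(-2), -11) + q) = √(2 - 71) = √(-69) = I*√69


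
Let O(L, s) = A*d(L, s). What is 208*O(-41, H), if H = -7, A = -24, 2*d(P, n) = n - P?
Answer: -84864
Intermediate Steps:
d(P, n) = n/2 - P/2 (d(P, n) = (n - P)/2 = n/2 - P/2)
O(L, s) = -12*s + 12*L (O(L, s) = -24*(s/2 - L/2) = -12*s + 12*L)
208*O(-41, H) = 208*(-12*(-7) + 12*(-41)) = 208*(84 - 492) = 208*(-408) = -84864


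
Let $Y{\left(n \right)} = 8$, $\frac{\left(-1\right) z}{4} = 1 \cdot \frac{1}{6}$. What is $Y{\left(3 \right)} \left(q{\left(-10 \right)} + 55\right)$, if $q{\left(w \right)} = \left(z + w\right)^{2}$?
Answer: $\frac{12152}{9} \approx 1350.2$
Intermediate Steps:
$z = - \frac{2}{3}$ ($z = - 4 \cdot 1 \cdot \frac{1}{6} = \left(-4\right) \frac{1}{6} = - \frac{2}{3} \approx -0.66667$)
$q{\left(w \right)} = \left(- \frac{2}{3} + w\right)^{2}$
$Y{\left(3 \right)} \left(q{\left(-10 \right)} + 55\right) = 8 \left(\frac{\left(-2 + 3 \left(-10\right)\right)^{2}}{9} + 55\right) = 8 \left(\frac{\left(-2 - 30\right)^{2}}{9} + 55\right) = 8 \left(\frac{\left(-32\right)^{2}}{9} + 55\right) = 8 \left(\frac{1}{9} \cdot 1024 + 55\right) = 8 \left(\frac{1024}{9} + 55\right) = 8 \cdot \frac{1519}{9} = \frac{12152}{9}$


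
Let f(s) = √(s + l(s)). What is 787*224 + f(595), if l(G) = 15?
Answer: 176288 + √610 ≈ 1.7631e+5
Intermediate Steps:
f(s) = √(15 + s) (f(s) = √(s + 15) = √(15 + s))
787*224 + f(595) = 787*224 + √(15 + 595) = 176288 + √610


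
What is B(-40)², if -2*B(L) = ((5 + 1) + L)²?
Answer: 334084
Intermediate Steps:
B(L) = -(6 + L)²/2 (B(L) = -((5 + 1) + L)²/2 = -(6 + L)²/2)
B(-40)² = (-(6 - 40)²/2)² = (-½*(-34)²)² = (-½*1156)² = (-578)² = 334084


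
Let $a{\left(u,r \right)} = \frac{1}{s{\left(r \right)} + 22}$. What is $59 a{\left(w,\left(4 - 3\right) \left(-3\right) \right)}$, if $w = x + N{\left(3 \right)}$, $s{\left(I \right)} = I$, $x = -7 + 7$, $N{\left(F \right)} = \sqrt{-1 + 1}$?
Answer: $\frac{59}{19} \approx 3.1053$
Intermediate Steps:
$N{\left(F \right)} = 0$ ($N{\left(F \right)} = \sqrt{0} = 0$)
$x = 0$
$w = 0$ ($w = 0 + 0 = 0$)
$a{\left(u,r \right)} = \frac{1}{22 + r}$ ($a{\left(u,r \right)} = \frac{1}{r + 22} = \frac{1}{22 + r}$)
$59 a{\left(w,\left(4 - 3\right) \left(-3\right) \right)} = \frac{59}{22 + \left(4 - 3\right) \left(-3\right)} = \frac{59}{22 + 1 \left(-3\right)} = \frac{59}{22 - 3} = \frac{59}{19}$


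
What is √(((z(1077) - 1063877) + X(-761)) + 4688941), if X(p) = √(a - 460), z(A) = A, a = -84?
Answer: √(3626141 + 4*I*√34) ≈ 1904.2 + 0.006*I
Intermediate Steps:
X(p) = 4*I*√34 (X(p) = √(-84 - 460) = √(-544) = 4*I*√34)
√(((z(1077) - 1063877) + X(-761)) + 4688941) = √(((1077 - 1063877) + 4*I*√34) + 4688941) = √((-1062800 + 4*I*√34) + 4688941) = √(3626141 + 4*I*√34)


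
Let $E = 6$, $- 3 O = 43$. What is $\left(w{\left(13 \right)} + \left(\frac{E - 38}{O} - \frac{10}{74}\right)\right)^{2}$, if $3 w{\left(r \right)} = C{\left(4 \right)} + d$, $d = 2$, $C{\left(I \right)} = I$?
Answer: $\frac{42497361}{2531281} \approx 16.789$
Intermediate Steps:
$O = - \frac{43}{3}$ ($O = \left(- \frac{1}{3}\right) 43 = - \frac{43}{3} \approx -14.333$)
$w{\left(r \right)} = 2$ ($w{\left(r \right)} = \frac{4 + 2}{3} = \frac{1}{3} \cdot 6 = 2$)
$\left(w{\left(13 \right)} + \left(\frac{E - 38}{O} - \frac{10}{74}\right)\right)^{2} = \left(2 - \left(\frac{5}{37} - \frac{6 - 38}{- \frac{43}{3}}\right)\right)^{2} = \left(2 - - \frac{3337}{1591}\right)^{2} = \left(2 + \left(\frac{96}{43} - \frac{5}{37}\right)\right)^{2} = \left(2 + \frac{3337}{1591}\right)^{2} = \left(\frac{6519}{1591}\right)^{2} = \frac{42497361}{2531281}$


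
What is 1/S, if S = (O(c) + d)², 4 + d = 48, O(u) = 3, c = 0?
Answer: 1/2209 ≈ 0.00045269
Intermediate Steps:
d = 44 (d = -4 + 48 = 44)
S = 2209 (S = (3 + 44)² = 47² = 2209)
1/S = 1/2209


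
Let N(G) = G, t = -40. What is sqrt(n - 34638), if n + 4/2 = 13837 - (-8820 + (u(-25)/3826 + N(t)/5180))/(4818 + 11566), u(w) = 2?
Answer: I*sqrt(83668915150137855559)/63419776 ≈ 144.23*I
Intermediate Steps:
n = 112313182945387/8117731328 (n = -2 + (13837 - (-8820 + (2/3826 - 40/5180))/(4818 + 11566)) = -2 + (13837 - (-8820 + (2*(1/3826) - 40*1/5180))/16384) = -2 + (13837 - (-8820 + (1/1913 - 2/259))/16384) = -2 + (13837 - (-8820 - 3567/495467)/16384) = -2 + (13837 - (-4370022507)/(495467*16384)) = -2 + (13837 - 1*(-4370022507/8117731328)) = -2 + (13837 + 4370022507/8117731328) = -2 + 112329418408043/8117731328 = 112313182945387/8117731328 ≈ 13836.)
sqrt(n - 34638) = sqrt(112313182945387/8117731328 - 34638) = sqrt(-168868794793877/8117731328) = I*sqrt(83668915150137855559)/63419776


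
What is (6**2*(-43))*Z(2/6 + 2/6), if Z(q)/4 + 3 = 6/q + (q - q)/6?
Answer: -37152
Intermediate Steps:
Z(q) = -12 + 24/q (Z(q) = -12 + 4*(6/q + (q - q)/6) = -12 + 4*(6/q + 0*(1/6)) = -12 + 4*(6/q + 0) = -12 + 4*(6/q) = -12 + 24/q)
(6**2*(-43))*Z(2/6 + 2/6) = (6**2*(-43))*(-12 + 24/(2/6 + 2/6)) = (36*(-43))*(-12 + 24/(2*(1/6) + 2*(1/6))) = -1548*(-12 + 24/(1/3 + 1/3)) = -1548*(-12 + 24/(2/3)) = -1548*(-12 + 24*(3/2)) = -1548*(-12 + 36) = -1548*24 = -37152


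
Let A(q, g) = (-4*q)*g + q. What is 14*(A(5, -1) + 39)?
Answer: 896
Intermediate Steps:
A(q, g) = q - 4*g*q (A(q, g) = -4*g*q + q = q - 4*g*q)
14*(A(5, -1) + 39) = 14*(5*(1 - 4*(-1)) + 39) = 14*(5*(1 + 4) + 39) = 14*(5*5 + 39) = 14*(25 + 39) = 14*64 = 896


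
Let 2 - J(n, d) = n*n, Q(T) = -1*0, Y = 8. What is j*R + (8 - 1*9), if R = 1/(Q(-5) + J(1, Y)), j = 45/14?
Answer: 31/14 ≈ 2.2143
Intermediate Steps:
Q(T) = 0
j = 45/14 (j = 45*(1/14) = 45/14 ≈ 3.2143)
J(n, d) = 2 - n² (J(n, d) = 2 - n*n = 2 - n²)
R = 1 (R = 1/(0 + (2 - 1*1²)) = 1/(0 + (2 - 1*1)) = 1/(0 + (2 - 1)) = 1/(0 + 1) = 1/1 = 1)
j*R + (8 - 1*9) = (45/14)*1 + (8 - 1*9) = 45/14 + (8 - 9) = 45/14 - 1 = 31/14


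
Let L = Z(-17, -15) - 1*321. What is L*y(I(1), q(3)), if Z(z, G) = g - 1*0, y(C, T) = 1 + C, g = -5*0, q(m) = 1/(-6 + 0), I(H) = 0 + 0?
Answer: -321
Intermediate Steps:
I(H) = 0
q(m) = -1/6 (q(m) = 1/(-6) = -1/6)
g = 0
Z(z, G) = 0 (Z(z, G) = 0 - 1*0 = 0 + 0 = 0)
L = -321 (L = 0 - 1*321 = 0 - 321 = -321)
L*y(I(1), q(3)) = -321*(1 + 0) = -321*1 = -321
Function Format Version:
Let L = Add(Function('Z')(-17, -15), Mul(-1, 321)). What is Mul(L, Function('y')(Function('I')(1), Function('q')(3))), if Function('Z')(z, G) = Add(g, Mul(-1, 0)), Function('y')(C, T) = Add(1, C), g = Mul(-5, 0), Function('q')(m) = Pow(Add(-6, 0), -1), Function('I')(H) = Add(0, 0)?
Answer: -321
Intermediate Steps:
Function('I')(H) = 0
Function('q')(m) = Rational(-1, 6) (Function('q')(m) = Pow(-6, -1) = Rational(-1, 6))
g = 0
Function('Z')(z, G) = 0 (Function('Z')(z, G) = Add(0, Mul(-1, 0)) = Add(0, 0) = 0)
L = -321 (L = Add(0, Mul(-1, 321)) = Add(0, -321) = -321)
Mul(L, Function('y')(Function('I')(1), Function('q')(3))) = Mul(-321, Add(1, 0)) = Mul(-321, 1) = -321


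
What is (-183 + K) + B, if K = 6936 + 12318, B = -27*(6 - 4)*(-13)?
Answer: 19773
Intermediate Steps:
B = 702 (B = -27*2*(-13) = -54*(-13) = 702)
K = 19254
(-183 + K) + B = (-183 + 19254) + 702 = 19071 + 702 = 19773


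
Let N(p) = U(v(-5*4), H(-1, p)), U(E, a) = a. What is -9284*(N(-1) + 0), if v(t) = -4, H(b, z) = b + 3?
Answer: -18568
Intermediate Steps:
H(b, z) = 3 + b
N(p) = 2 (N(p) = 3 - 1 = 2)
-9284*(N(-1) + 0) = -9284*(2 + 0) = -9284*2 = -18568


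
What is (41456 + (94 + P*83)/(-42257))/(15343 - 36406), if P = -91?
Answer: -250259093/127151313 ≈ -1.9682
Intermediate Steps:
(41456 + (94 + P*83)/(-42257))/(15343 - 36406) = (41456 + (94 - 91*83)/(-42257))/(15343 - 36406) = (41456 + (94 - 7553)*(-1/42257))/(-21063) = (41456 - 7459*(-1/42257))*(-1/21063) = (41456 + 7459/42257)*(-1/21063) = (1751813651/42257)*(-1/21063) = -250259093/127151313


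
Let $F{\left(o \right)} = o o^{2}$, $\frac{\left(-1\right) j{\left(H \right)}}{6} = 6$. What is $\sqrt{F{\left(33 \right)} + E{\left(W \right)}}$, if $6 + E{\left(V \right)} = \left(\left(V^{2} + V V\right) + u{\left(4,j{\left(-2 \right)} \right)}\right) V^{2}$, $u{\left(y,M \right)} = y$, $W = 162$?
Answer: $\sqrt{1377635979} \approx 37117.0$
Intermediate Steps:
$j{\left(H \right)} = -36$ ($j{\left(H \right)} = \left(-6\right) 6 = -36$)
$E{\left(V \right)} = -6 + V^{2} \left(4 + 2 V^{2}\right)$ ($E{\left(V \right)} = -6 + \left(\left(V^{2} + V V\right) + 4\right) V^{2} = -6 + \left(\left(V^{2} + V^{2}\right) + 4\right) V^{2} = -6 + \left(2 V^{2} + 4\right) V^{2} = -6 + \left(4 + 2 V^{2}\right) V^{2} = -6 + V^{2} \left(4 + 2 V^{2}\right)$)
$F{\left(o \right)} = o^{3}$
$\sqrt{F{\left(33 \right)} + E{\left(W \right)}} = \sqrt{33^{3} + \left(-6 + 2 \cdot 162^{4} + 4 \cdot 162^{2}\right)} = \sqrt{35937 + \left(-6 + 2 \cdot 688747536 + 4 \cdot 26244\right)} = \sqrt{35937 + \left(-6 + 1377495072 + 104976\right)} = \sqrt{35937 + 1377600042} = \sqrt{1377635979}$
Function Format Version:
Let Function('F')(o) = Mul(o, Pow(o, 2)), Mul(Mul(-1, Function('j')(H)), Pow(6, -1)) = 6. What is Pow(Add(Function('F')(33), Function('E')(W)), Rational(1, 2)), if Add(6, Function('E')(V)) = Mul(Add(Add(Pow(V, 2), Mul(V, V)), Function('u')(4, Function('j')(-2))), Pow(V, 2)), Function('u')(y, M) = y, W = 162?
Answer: Pow(1377635979, Rational(1, 2)) ≈ 37117.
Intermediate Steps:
Function('j')(H) = -36 (Function('j')(H) = Mul(-6, 6) = -36)
Function('E')(V) = Add(-6, Mul(Pow(V, 2), Add(4, Mul(2, Pow(V, 2))))) (Function('E')(V) = Add(-6, Mul(Add(Add(Pow(V, 2), Mul(V, V)), 4), Pow(V, 2))) = Add(-6, Mul(Add(Add(Pow(V, 2), Pow(V, 2)), 4), Pow(V, 2))) = Add(-6, Mul(Add(Mul(2, Pow(V, 2)), 4), Pow(V, 2))) = Add(-6, Mul(Add(4, Mul(2, Pow(V, 2))), Pow(V, 2))) = Add(-6, Mul(Pow(V, 2), Add(4, Mul(2, Pow(V, 2))))))
Function('F')(o) = Pow(o, 3)
Pow(Add(Function('F')(33), Function('E')(W)), Rational(1, 2)) = Pow(Add(Pow(33, 3), Add(-6, Mul(2, Pow(162, 4)), Mul(4, Pow(162, 2)))), Rational(1, 2)) = Pow(Add(35937, Add(-6, Mul(2, 688747536), Mul(4, 26244))), Rational(1, 2)) = Pow(Add(35937, Add(-6, 1377495072, 104976)), Rational(1, 2)) = Pow(Add(35937, 1377600042), Rational(1, 2)) = Pow(1377635979, Rational(1, 2))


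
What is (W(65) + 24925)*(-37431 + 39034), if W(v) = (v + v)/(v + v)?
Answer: 39956378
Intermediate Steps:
W(v) = 1 (W(v) = (2*v)/((2*v)) = (2*v)*(1/(2*v)) = 1)
(W(65) + 24925)*(-37431 + 39034) = (1 + 24925)*(-37431 + 39034) = 24926*1603 = 39956378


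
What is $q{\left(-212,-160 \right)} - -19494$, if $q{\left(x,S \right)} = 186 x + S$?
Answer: $-20098$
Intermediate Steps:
$q{\left(x,S \right)} = S + 186 x$
$q{\left(-212,-160 \right)} - -19494 = \left(-160 + 186 \left(-212\right)\right) - -19494 = \left(-160 - 39432\right) + 19494 = -39592 + 19494 = -20098$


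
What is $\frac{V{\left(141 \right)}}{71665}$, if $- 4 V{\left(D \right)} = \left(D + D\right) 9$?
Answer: $- \frac{1269}{143330} \approx -0.0088537$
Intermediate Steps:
$V{\left(D \right)} = - \frac{9 D}{2}$ ($V{\left(D \right)} = - \frac{\left(D + D\right) 9}{4} = - \frac{2 D 9}{4} = - \frac{18 D}{4} = - \frac{9 D}{2}$)
$\frac{V{\left(141 \right)}}{71665} = \frac{\left(- \frac{9}{2}\right) 141}{71665} = \left(- \frac{1269}{2}\right) \frac{1}{71665} = - \frac{1269}{143330}$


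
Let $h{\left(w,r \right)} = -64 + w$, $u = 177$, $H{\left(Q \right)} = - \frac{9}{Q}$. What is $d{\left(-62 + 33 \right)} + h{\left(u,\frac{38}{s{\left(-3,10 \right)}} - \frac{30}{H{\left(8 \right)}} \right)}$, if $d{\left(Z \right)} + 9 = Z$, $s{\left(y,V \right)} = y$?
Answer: $75$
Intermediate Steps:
$d{\left(Z \right)} = -9 + Z$
$d{\left(-62 + 33 \right)} + h{\left(u,\frac{38}{s{\left(-3,10 \right)}} - \frac{30}{H{\left(8 \right)}} \right)} = \left(-9 + \left(-62 + 33\right)\right) + \left(-64 + 177\right) = \left(-9 - 29\right) + 113 = -38 + 113 = 75$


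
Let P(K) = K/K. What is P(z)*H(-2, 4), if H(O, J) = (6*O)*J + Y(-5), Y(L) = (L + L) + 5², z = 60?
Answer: -33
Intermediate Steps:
Y(L) = 25 + 2*L (Y(L) = 2*L + 25 = 25 + 2*L)
H(O, J) = 15 + 6*J*O (H(O, J) = (6*O)*J + (25 + 2*(-5)) = 6*J*O + (25 - 10) = 6*J*O + 15 = 15 + 6*J*O)
P(K) = 1
P(z)*H(-2, 4) = 1*(15 + 6*4*(-2)) = 1*(15 - 48) = 1*(-33) = -33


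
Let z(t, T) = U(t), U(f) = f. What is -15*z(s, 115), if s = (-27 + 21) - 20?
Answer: 390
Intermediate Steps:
s = -26 (s = -6 - 20 = -26)
z(t, T) = t
-15*z(s, 115) = -15*(-26) = 390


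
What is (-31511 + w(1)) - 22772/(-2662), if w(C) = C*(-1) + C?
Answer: -41929755/1331 ≈ -31502.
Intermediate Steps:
w(C) = 0 (w(C) = -C + C = 0)
(-31511 + w(1)) - 22772/(-2662) = (-31511 + 0) - 22772/(-2662) = -31511 - 22772*(-1/2662) = -31511 + 11386/1331 = -41929755/1331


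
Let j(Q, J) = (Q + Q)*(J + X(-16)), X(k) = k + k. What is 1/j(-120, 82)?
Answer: -1/12000 ≈ -8.3333e-5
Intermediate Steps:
X(k) = 2*k
j(Q, J) = 2*Q*(-32 + J) (j(Q, J) = (Q + Q)*(J + 2*(-16)) = (2*Q)*(J - 32) = (2*Q)*(-32 + J) = 2*Q*(-32 + J))
1/j(-120, 82) = 1/(2*(-120)*(-32 + 82)) = 1/(2*(-120)*50) = 1/(-12000) = -1/12000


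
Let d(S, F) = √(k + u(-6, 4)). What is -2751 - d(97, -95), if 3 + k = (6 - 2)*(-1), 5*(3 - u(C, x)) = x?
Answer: -2751 - 2*I*√30/5 ≈ -2751.0 - 2.1909*I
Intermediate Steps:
u(C, x) = 3 - x/5
k = -7 (k = -3 + (6 - 2)*(-1) = -3 + 4*(-1) = -3 - 4 = -7)
d(S, F) = 2*I*√30/5 (d(S, F) = √(-7 + (3 - ⅕*4)) = √(-7 + (3 - ⅘)) = √(-7 + 11/5) = √(-24/5) = 2*I*√30/5)
-2751 - d(97, -95) = -2751 - 2*I*√30/5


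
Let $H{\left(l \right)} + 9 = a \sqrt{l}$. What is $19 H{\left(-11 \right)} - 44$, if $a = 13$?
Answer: $-215 + 247 i \sqrt{11} \approx -215.0 + 819.21 i$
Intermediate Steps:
$H{\left(l \right)} = -9 + 13 \sqrt{l}$
$19 H{\left(-11 \right)} - 44 = 19 \left(-9 + 13 \sqrt{-11}\right) - 44 = 19 \left(-9 + 13 i \sqrt{11}\right) - 44 = \left(-171 + 247 i \sqrt{11}\right) - 44 = -215 + 247 i \sqrt{11}$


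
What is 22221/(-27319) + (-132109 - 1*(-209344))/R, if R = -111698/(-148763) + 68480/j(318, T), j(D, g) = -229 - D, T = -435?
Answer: -171921419614650279/276637423785446 ≈ -621.47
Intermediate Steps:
R = -10126191434/81373361 (R = -111698/(-148763) + 68480/(-229 - 1*318) = -111698*(-1/148763) + 68480/(-229 - 318) = 111698/148763 + 68480/(-547) = 111698/148763 + 68480*(-1/547) = 111698/148763 - 68480/547 = -10126191434/81373361 ≈ -124.44)
22221/(-27319) + (-132109 - 1*(-209344))/R = 22221/(-27319) + (-132109 - 1*(-209344))/(-10126191434/81373361) = 22221*(-1/27319) + (-132109 + 209344)*(-81373361/10126191434) = -22221/27319 + 77235*(-81373361/10126191434) = -22221/27319 - 6284871536835/10126191434 = -171921419614650279/276637423785446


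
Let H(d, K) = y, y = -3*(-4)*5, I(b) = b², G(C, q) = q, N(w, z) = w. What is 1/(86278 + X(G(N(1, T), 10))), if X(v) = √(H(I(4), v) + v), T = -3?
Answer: 43139/3721946607 - √70/7443893214 ≈ 1.1589e-5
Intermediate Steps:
y = 60 (y = 12*5 = 60)
H(d, K) = 60
X(v) = √(60 + v)
1/(86278 + X(G(N(1, T), 10))) = 1/(86278 + √(60 + 10)) = 1/(86278 + √70)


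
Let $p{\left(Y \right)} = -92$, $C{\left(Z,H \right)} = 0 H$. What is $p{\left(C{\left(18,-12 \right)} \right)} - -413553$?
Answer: $413461$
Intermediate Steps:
$C{\left(Z,H \right)} = 0$
$p{\left(C{\left(18,-12 \right)} \right)} - -413553 = -92 - -413553 = -92 + 413553 = 413461$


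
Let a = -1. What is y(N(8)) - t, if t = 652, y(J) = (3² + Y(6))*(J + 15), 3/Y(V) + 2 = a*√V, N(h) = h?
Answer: -376 - 69*√6/2 ≈ -460.51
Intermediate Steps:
Y(V) = 3/(-2 - √V)
y(J) = (9 - 3/(2 + √6))*(15 + J) (y(J) = (3² - 3/(2 + √6))*(J + 15) = (9 - 3/(2 + √6))*(15 + J))
y(N(8)) - t = (180 + 12*8 - 45*√6/2 - 3/2*8*√6) - 1*652 = (180 + 96 - 45*√6/2 - 12*√6) - 652 = (276 - 69*√6/2) - 652 = -376 - 69*√6/2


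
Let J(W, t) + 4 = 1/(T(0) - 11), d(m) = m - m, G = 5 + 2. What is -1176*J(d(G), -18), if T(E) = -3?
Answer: 4788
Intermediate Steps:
G = 7
d(m) = 0
J(W, t) = -57/14 (J(W, t) = -4 + 1/(-3 - 11) = -4 + 1/(-14) = -4 - 1/14 = -57/14)
-1176*J(d(G), -18) = -1176*(-57/14) = 4788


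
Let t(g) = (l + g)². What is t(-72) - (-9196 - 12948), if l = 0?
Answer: 27328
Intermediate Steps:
t(g) = g² (t(g) = (0 + g)² = g²)
t(-72) - (-9196 - 12948) = (-72)² - (-9196 - 12948) = 5184 - 1*(-22144) = 5184 + 22144 = 27328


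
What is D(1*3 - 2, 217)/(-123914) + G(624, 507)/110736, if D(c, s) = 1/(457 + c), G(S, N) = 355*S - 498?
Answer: 174216329149/87285517256 ≈ 1.9959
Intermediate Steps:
G(S, N) = -498 + 355*S
D(1*3 - 2, 217)/(-123914) + G(624, 507)/110736 = 1/((457 + (1*3 - 2))*(-123914)) + (-498 + 355*624)/110736 = -1/123914/(457 + (3 - 2)) + (-498 + 221520)*(1/110736) = -1/123914/(457 + 1) + 221022*(1/110736) = -1/123914/458 + 12279/6152 = (1/458)*(-1/123914) + 12279/6152 = -1/56752612 + 12279/6152 = 174216329149/87285517256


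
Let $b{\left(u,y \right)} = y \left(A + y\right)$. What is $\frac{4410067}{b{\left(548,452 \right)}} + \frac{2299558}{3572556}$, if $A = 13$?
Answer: $\frac{451070345047}{20857772780} \approx 21.626$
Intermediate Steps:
$b{\left(u,y \right)} = y \left(13 + y\right)$
$\frac{4410067}{b{\left(548,452 \right)}} + \frac{2299558}{3572556} = \frac{4410067}{452 \left(13 + 452\right)} + \frac{2299558}{3572556} = \frac{4410067}{452 \cdot 465} + 2299558 \cdot \frac{1}{3572556} = \frac{4410067}{210180} + \frac{1149779}{1786278} = \frac{451070345047}{20857772780}$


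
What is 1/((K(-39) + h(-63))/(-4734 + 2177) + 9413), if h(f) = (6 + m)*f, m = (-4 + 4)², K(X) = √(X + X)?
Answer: 61545504383/579336930997639 + 2557*I*√78/579336930997639 ≈ 0.00010623 + 3.898e-11*I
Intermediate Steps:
K(X) = √2*√X (K(X) = √(2*X) = √2*√X)
m = 0 (m = 0² = 0)
h(f) = 6*f (h(f) = (6 + 0)*f = 6*f)
1/((K(-39) + h(-63))/(-4734 + 2177) + 9413) = 1/((√2*√(-39) + 6*(-63))/(-4734 + 2177) + 9413) = 1/((√2*(I*√39) - 378)/(-2557) + 9413) = 1/((I*√78 - 378)*(-1/2557) + 9413) = 1/((-378 + I*√78)*(-1/2557) + 9413) = 1/((378/2557 - I*√78/2557) + 9413) = 1/(24069419/2557 - I*√78/2557)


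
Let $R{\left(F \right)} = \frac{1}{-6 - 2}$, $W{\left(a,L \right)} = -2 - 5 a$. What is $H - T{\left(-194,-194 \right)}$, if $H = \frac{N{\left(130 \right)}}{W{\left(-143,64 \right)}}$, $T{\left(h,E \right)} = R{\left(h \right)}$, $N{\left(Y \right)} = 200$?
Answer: $\frac{2313}{5704} \approx 0.4055$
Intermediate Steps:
$R{\left(F \right)} = - \frac{1}{8}$ ($R{\left(F \right)} = \frac{1}{-8} = - \frac{1}{8}$)
$T{\left(h,E \right)} = - \frac{1}{8}$
$H = \frac{200}{713}$ ($H = \frac{200}{-2 - -715} = \frac{200}{-2 + 715} = \frac{200}{713} \approx 0.2805$)
$H - T{\left(-194,-194 \right)} = \frac{200}{713} - - \frac{1}{8} = \frac{200}{713} + \frac{1}{8} = \frac{2313}{5704}$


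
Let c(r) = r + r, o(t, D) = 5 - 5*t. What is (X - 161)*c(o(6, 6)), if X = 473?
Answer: -15600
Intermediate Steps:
c(r) = 2*r
(X - 161)*c(o(6, 6)) = (473 - 161)*(2*(5 - 5*6)) = 312*(2*(5 - 30)) = 312*(2*(-25)) = 312*(-50) = -15600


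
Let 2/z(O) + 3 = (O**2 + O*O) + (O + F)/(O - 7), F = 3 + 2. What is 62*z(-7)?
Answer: 434/333 ≈ 1.3033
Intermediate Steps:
F = 5
z(O) = 2/(-3 + 2*O**2 + (5 + O)/(-7 + O)) (z(O) = 2/(-3 + ((O**2 + O*O) + (O + 5)/(O - 7))) = 2/(-3 + ((O**2 + O**2) + (5 + O)/(-7 + O))) = 2/(-3 + (2*O**2 + (5 + O)/(-7 + O))) = 2/(-3 + 2*O**2 + (5 + O)/(-7 + O)))
62*z(-7) = 62*((-7 - 7)/(13 + (-7)**3 - 1*(-7) - 7*(-7)**2)) = 62*(-14/(13 - 343 + 7 - 7*49)) = 62*(-14/(13 - 343 + 7 - 343)) = 62*(-14/(-666)) = 62*(-1/666*(-14)) = 62*(7/333) = 434/333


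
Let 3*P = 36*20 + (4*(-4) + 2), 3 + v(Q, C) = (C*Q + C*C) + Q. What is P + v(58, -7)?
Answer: -200/3 ≈ -66.667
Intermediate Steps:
v(Q, C) = -3 + Q + C**2 + C*Q (v(Q, C) = -3 + ((C*Q + C*C) + Q) = -3 + ((C*Q + C**2) + Q) = -3 + ((C**2 + C*Q) + Q) = -3 + (Q + C**2 + C*Q) = -3 + Q + C**2 + C*Q)
P = 706/3 (P = (36*20 + (4*(-4) + 2))/3 = (720 + (-16 + 2))/3 = (720 - 14)/3 = (1/3)*706 = 706/3 ≈ 235.33)
P + v(58, -7) = 706/3 + (-3 + 58 + (-7)**2 - 7*58) = 706/3 + (-3 + 58 + 49 - 406) = 706/3 - 302 = -200/3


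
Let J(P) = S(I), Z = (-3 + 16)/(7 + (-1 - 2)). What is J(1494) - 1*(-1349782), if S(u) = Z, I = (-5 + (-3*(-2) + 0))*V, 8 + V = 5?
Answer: 5399141/4 ≈ 1.3498e+6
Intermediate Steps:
V = -3 (V = -8 + 5 = -3)
I = -3 (I = (-5 + (-3*(-2) + 0))*(-3) = (-5 + (6 + 0))*(-3) = (-5 + 6)*(-3) = 1*(-3) = -3)
Z = 13/4 (Z = 13/(7 - 3) = 13/4 ≈ 3.2500)
S(u) = 13/4
J(P) = 13/4
J(1494) - 1*(-1349782) = 13/4 - 1*(-1349782) = 13/4 + 1349782 = 5399141/4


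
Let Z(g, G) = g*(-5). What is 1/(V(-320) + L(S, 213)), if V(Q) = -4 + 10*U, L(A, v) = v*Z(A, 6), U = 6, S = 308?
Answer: -1/327964 ≈ -3.0491e-6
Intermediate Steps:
Z(g, G) = -5*g
L(A, v) = -5*A*v (L(A, v) = v*(-5*A) = -5*A*v)
V(Q) = 56 (V(Q) = -4 + 10*6 = -4 + 60 = 56)
1/(V(-320) + L(S, 213)) = 1/(56 - 5*308*213) = 1/(56 - 328020) = 1/(-327964) = -1/327964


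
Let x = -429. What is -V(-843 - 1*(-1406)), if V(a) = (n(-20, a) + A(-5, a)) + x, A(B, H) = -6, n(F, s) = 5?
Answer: 430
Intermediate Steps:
V(a) = -430 (V(a) = (5 - 6) - 429 = -1 - 429 = -430)
-V(-843 - 1*(-1406)) = -1*(-430) = 430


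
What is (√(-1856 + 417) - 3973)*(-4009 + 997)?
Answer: 11966676 - 3012*I*√1439 ≈ 1.1967e+7 - 1.1426e+5*I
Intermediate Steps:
(√(-1856 + 417) - 3973)*(-4009 + 997) = (√(-1439) - 3973)*(-3012) = (I*√1439 - 3973)*(-3012) = (-3973 + I*√1439)*(-3012) = 11966676 - 3012*I*√1439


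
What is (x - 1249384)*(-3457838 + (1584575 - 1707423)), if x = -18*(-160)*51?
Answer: 3947720637744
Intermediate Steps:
x = 146880 (x = 2880*51 = 146880)
(x - 1249384)*(-3457838 + (1584575 - 1707423)) = (146880 - 1249384)*(-3457838 + (1584575 - 1707423)) = -1102504*(-3457838 - 122848) = -1102504*(-3580686) = 3947720637744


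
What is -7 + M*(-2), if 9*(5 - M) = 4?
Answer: -145/9 ≈ -16.111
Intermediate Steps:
M = 41/9 (M = 5 - ⅑*4 = 5 - 4/9 = 41/9 ≈ 4.5556)
-7 + M*(-2) = -7 + (41/9)*(-2) = -7 - 82/9 = -145/9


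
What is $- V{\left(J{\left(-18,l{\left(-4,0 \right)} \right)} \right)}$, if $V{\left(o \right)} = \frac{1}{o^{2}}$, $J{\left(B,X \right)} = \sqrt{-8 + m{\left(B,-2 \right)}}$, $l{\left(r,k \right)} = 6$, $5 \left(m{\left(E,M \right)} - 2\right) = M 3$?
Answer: $\frac{5}{36} \approx 0.13889$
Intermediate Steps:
$m{\left(E,M \right)} = 2 + \frac{3 M}{5}$ ($m{\left(E,M \right)} = 2 + \frac{M 3}{5} = 2 + \frac{3 M}{5}$)
$J{\left(B,X \right)} = \frac{6 i \sqrt{5}}{5}$ ($J{\left(B,X \right)} = \sqrt{-8 + \left(2 + \frac{3}{5} \left(-2\right)\right)} = \sqrt{-8 + \left(2 - \frac{6}{5}\right)} = \sqrt{-8 + \frac{4}{5}} = \sqrt{- \frac{36}{5}} = \frac{6 i \sqrt{5}}{5}$)
$V{\left(o \right)} = \frac{1}{o^{2}}$
$- V{\left(J{\left(-18,l{\left(-4,0 \right)} \right)} \right)} = - \frac{1}{- \frac{36}{5}} = \left(-1\right) \left(- \frac{5}{36}\right) = \frac{5}{36}$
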